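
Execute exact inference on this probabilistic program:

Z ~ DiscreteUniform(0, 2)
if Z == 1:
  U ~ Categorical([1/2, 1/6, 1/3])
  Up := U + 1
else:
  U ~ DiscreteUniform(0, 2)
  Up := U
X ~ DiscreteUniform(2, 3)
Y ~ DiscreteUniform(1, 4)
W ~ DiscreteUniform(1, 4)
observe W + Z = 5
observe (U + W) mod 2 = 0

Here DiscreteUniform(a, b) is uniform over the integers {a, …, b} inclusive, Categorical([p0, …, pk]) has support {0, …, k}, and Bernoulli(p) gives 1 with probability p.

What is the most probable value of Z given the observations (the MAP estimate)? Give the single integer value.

argmax_v P(Z = v | obs) = 1

Enumerate traces; 24 have nonzero weight after conditioning:
  (Z=1, U=0, X=2, Y=1, W=4) weight 1/192
  (Z=1, U=0, X=2, Y=2, W=4) weight 1/192
  (Z=1, U=0, X=2, Y=3, W=4) weight 1/192
  (Z=1, U=0, X=2, Y=4, W=4) weight 1/192
  (Z=1, U=0, X=3, Y=1, W=4) weight 1/192
  (Z=1, U=0, X=3, Y=2, W=4) weight 1/192
  (Z=1, U=0, X=3, Y=3, W=4) weight 1/192
  (Z=1, U=0, X=3, Y=4, W=4) weight 1/192
  (Z=2, U=1, X=2, Y=1, W=3) weight 1/288
  … 15 more
Group by Z:
  weight(Z=1) = 5/72
  weight(Z=2) = 1/36
Total weight = 5/72 + 1/36 = 7/72
P(Z=1 | obs) = 5/72 / 7/72 = 5/7
P(Z=2 | obs) = 1/36 / 7/72 = 2/7
argmax = 1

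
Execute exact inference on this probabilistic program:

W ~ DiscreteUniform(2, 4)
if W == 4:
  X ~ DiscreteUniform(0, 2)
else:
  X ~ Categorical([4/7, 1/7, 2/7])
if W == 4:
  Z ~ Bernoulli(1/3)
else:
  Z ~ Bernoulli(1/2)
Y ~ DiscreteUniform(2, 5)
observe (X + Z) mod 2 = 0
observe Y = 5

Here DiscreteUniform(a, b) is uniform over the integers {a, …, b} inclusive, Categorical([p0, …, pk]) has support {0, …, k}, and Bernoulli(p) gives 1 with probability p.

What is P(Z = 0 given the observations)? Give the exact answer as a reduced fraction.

P(Z = 0 | obs) = 41/49

Enumerate traces; 9 have nonzero weight after conditioning:
  (W=2, X=0, Z=0, Y=5) weight 1/42
  (W=2, X=1, Z=1, Y=5) weight 1/168
  (W=2, X=2, Z=0, Y=5) weight 1/84
  (W=3, X=0, Z=0, Y=5) weight 1/42
  (W=3, X=1, Z=1, Y=5) weight 1/168
  (W=3, X=2, Z=0, Y=5) weight 1/84
  (W=4, X=0, Z=0, Y=5) weight 1/54
  (W=4, X=1, Z=1, Y=5) weight 1/108
  … 1 more
Group by Z:
  weight(Z=0) = 41/378
  weight(Z=1) = 4/189
Total weight = 41/378 + 4/189 = 7/54
P(Z=0 | obs) = 41/378 / 7/54 = 41/49
P(Z=1 | obs) = 4/189 / 7/54 = 8/49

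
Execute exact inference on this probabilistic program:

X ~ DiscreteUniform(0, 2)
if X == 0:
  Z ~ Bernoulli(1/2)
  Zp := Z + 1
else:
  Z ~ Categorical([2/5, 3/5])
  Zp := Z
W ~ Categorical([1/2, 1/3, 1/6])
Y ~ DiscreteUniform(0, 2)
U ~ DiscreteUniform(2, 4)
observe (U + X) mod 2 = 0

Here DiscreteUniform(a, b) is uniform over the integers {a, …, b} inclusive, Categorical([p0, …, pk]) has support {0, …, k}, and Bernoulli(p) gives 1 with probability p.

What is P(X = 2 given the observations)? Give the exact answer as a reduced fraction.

P(X = 2 | obs) = 2/5

Enumerate traces; 90 have nonzero weight after conditioning:
  (X=0, Z=0, W=0, Y=0, U=2) weight 1/108
  (X=0, Z=0, W=0, Y=0, U=4) weight 1/108
  (X=0, Z=0, W=0, Y=1, U=2) weight 1/108
  (X=0, Z=0, W=0, Y=1, U=4) weight 1/108
  (X=0, Z=0, W=0, Y=2, U=2) weight 1/108
  (X=0, Z=0, W=0, Y=2, U=4) weight 1/108
  (X=0, Z=0, W=1, Y=0, U=2) weight 1/162
  (X=0, Z=0, W=1, Y=0, U=4) weight 1/162
  (X=1, Z=0, W=0, Y=0, U=3) weight 1/135
  (X=2, Z=0, W=0, Y=0, U=2) weight 1/135
  … 80 more
Group by X:
  weight(X=0) = 2/9
  weight(X=1) = 1/9
  weight(X=2) = 2/9
Total weight = 2/9 + 1/9 + 2/9 = 5/9
P(X=0 | obs) = 2/9 / 5/9 = 2/5
P(X=1 | obs) = 1/9 / 5/9 = 1/5
P(X=2 | obs) = 2/9 / 5/9 = 2/5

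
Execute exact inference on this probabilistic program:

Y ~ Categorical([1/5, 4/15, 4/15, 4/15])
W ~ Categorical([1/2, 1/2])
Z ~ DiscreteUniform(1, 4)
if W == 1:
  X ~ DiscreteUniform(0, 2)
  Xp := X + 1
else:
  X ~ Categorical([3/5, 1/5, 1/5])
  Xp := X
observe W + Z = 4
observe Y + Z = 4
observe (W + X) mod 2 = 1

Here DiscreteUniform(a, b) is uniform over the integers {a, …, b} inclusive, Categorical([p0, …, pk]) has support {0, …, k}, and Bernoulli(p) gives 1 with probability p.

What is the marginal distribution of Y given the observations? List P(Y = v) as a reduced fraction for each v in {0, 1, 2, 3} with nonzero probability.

P(Y=0) = 9/49, P(Y=1) = 40/49

Enumerate traces; 3 have nonzero weight after conditioning:
  (Y=0, W=0, Z=4, X=1) weight 1/200
  (Y=1, W=1, Z=3, X=0) weight 1/90
  (Y=1, W=1, Z=3, X=2) weight 1/90
Group by Y:
  weight(Y=0) = 1/200
  weight(Y=1) = 1/45
Total weight = 1/200 + 1/45 = 49/1800
P(Y=0 | obs) = 1/200 / 49/1800 = 9/49
P(Y=1 | obs) = 1/45 / 49/1800 = 40/49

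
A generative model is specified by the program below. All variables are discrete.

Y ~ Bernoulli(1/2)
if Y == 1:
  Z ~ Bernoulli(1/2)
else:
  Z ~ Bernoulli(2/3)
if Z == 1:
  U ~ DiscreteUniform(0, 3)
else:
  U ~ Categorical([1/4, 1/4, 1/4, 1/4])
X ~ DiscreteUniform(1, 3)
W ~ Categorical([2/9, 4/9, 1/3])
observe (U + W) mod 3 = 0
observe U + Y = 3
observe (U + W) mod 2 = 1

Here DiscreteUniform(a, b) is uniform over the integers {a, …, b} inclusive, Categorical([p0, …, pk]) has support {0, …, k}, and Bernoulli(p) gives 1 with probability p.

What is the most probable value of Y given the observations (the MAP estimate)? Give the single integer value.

argmax_v P(Y = v | obs) = 1

Enumerate traces; 12 have nonzero weight after conditioning:
  (Y=0, Z=0, U=3, X=1, W=0) weight 1/324
  (Y=0, Z=0, U=3, X=2, W=0) weight 1/324
  (Y=0, Z=0, U=3, X=3, W=0) weight 1/324
  (Y=0, Z=1, U=3, X=1, W=0) weight 1/162
  (Y=0, Z=1, U=3, X=2, W=0) weight 1/162
  (Y=0, Z=1, U=3, X=3, W=0) weight 1/162
  (Y=1, Z=0, U=2, X=1, W=1) weight 1/108
  (Y=1, Z=0, U=2, X=2, W=1) weight 1/108
  … 4 more
Group by Y:
  weight(Y=0) = 1/36
  weight(Y=1) = 1/18
Total weight = 1/36 + 1/18 = 1/12
P(Y=0 | obs) = 1/36 / 1/12 = 1/3
P(Y=1 | obs) = 1/18 / 1/12 = 2/3
argmax = 1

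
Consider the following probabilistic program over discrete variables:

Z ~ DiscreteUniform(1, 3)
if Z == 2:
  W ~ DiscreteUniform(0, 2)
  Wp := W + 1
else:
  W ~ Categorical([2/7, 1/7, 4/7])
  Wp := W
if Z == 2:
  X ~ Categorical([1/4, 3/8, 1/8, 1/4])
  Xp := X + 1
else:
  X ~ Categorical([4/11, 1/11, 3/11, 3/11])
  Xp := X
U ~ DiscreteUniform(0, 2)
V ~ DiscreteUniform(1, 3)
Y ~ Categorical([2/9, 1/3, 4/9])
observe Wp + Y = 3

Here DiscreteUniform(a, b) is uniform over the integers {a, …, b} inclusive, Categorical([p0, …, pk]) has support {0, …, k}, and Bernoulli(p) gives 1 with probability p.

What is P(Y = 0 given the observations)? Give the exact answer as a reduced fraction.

Enumerate traces; 252 have nonzero weight after conditioning:
  (Z=1, W=1, X=0, U=0, V=1, Y=2) weight 16/18711
  (Z=1, W=1, X=0, U=0, V=2, Y=2) weight 16/18711
  (Z=1, W=1, X=0, U=0, V=3, Y=2) weight 16/18711
  (Z=1, W=1, X=0, U=1, V=1, Y=2) weight 16/18711
  (Z=1, W=1, X=0, U=1, V=2, Y=2) weight 16/18711
  (Z=1, W=1, X=0, U=1, V=3, Y=2) weight 16/18711
  (Z=1, W=1, X=0, U=2, V=1, Y=2) weight 16/18711
  (Z=1, W=1, X=0, U=2, V=2, Y=2) weight 16/18711
  (Z=1, W=2, X=0, U=0, V=1, Y=1) weight 16/6237
  (Z=2, W=2, X=0, U=0, V=1, Y=0) weight 1/1458
  … 242 more
Group by Y:
  weight(Y=0) = 2/81
  weight(Y=1) = 31/189
  weight(Y=2) = 52/567
Total weight = 2/81 + 31/189 + 52/567 = 53/189
P(Y=0 | obs) = 2/81 / 53/189 = 14/159
P(Y=1 | obs) = 31/189 / 53/189 = 31/53
P(Y=2 | obs) = 52/567 / 53/189 = 52/159

P(Y = 0 | obs) = 14/159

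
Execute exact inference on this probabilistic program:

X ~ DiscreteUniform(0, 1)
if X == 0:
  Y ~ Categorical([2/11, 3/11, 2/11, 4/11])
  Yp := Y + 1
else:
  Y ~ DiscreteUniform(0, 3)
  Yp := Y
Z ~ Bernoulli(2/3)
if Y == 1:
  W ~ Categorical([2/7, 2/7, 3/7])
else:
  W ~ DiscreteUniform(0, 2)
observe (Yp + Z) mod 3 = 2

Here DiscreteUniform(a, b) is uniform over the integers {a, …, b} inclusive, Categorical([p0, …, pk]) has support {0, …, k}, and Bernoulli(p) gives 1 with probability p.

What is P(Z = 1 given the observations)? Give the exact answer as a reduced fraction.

P(Z = 1 | obs) = 70/93

Enumerate traces; 15 have nonzero weight after conditioning:
  (X=0, Y=0, Z=1, W=0) weight 2/99
  (X=0, Y=0, Z=1, W=1) weight 2/99
  (X=0, Y=0, Z=1, W=2) weight 2/99
  (X=0, Y=1, Z=0, W=0) weight 1/77
  (X=0, Y=1, Z=0, W=1) weight 1/77
  (X=0, Y=1, Z=0, W=2) weight 3/154
  (X=0, Y=3, Z=1, W=0) weight 4/99
  (X=0, Y=3, Z=1, W=1) weight 4/99
  … 7 more
Group by Z:
  weight(Z=0) = 23/264
  weight(Z=1) = 35/132
Total weight = 23/264 + 35/132 = 31/88
P(Z=0 | obs) = 23/264 / 31/88 = 23/93
P(Z=1 | obs) = 35/132 / 31/88 = 70/93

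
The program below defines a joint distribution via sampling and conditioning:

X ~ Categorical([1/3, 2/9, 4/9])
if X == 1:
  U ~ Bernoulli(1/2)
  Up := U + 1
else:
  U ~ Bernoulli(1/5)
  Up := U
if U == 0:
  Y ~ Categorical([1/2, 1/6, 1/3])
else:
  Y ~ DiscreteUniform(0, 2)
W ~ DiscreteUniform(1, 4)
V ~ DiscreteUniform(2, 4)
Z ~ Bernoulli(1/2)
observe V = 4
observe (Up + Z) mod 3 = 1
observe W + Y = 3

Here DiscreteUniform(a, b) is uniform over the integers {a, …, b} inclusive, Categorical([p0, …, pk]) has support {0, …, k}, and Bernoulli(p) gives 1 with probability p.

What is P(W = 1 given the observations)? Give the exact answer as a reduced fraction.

Enumerate traces; 15 have nonzero weight after conditioning:
  (X=0, U=0, Y=0, W=3, V=4, Z=1) weight 1/180
  (X=0, U=0, Y=1, W=2, V=4, Z=1) weight 1/540
  (X=0, U=0, Y=2, W=1, V=4, Z=1) weight 1/270
  (X=0, U=1, Y=0, W=3, V=4, Z=0) weight 1/1080
  (X=0, U=1, Y=1, W=2, V=4, Z=0) weight 1/1080
  (X=0, U=1, Y=2, W=1, V=4, Z=0) weight 1/1080
  (X=1, U=0, Y=0, W=3, V=4, Z=0) weight 1/432
  (X=1, U=0, Y=1, W=2, V=4, Z=0) weight 1/1296
  … 7 more
Group by W:
  weight(W=1) = 1/81
  weight(W=2) = 47/6480
  weight(W=3) = 113/6480
Total weight = 1/81 + 47/6480 + 113/6480 = 1/27
P(W=1 | obs) = 1/81 / 1/27 = 1/3
P(W=2 | obs) = 47/6480 / 1/27 = 47/240
P(W=3 | obs) = 113/6480 / 1/27 = 113/240

P(W = 1 | obs) = 1/3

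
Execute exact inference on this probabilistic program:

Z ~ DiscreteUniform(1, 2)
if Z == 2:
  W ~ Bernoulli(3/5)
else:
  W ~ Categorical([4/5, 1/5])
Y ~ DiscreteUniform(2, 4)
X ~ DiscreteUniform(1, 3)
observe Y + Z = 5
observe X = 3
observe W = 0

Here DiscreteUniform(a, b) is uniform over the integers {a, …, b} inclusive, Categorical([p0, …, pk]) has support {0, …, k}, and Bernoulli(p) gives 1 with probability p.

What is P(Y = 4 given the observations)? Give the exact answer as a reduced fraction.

Enumerate traces; 2 have nonzero weight after conditioning:
  (Z=1, W=0, Y=4, X=3) weight 2/45
  (Z=2, W=0, Y=3, X=3) weight 1/45
Group by Y:
  weight(Y=3) = 1/45
  weight(Y=4) = 2/45
Total weight = 1/45 + 2/45 = 1/15
P(Y=3 | obs) = 1/45 / 1/15 = 1/3
P(Y=4 | obs) = 2/45 / 1/15 = 2/3

P(Y = 4 | obs) = 2/3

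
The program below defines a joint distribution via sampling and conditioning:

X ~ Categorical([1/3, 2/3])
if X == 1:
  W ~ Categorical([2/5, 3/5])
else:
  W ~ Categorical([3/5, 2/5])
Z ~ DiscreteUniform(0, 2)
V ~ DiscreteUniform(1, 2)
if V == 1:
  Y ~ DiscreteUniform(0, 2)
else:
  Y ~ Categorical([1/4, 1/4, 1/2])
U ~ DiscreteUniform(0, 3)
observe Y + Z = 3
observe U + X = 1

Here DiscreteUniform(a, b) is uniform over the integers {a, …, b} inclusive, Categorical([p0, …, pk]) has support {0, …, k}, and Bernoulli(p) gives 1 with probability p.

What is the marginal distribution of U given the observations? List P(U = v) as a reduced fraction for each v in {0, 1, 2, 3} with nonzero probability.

Enumerate traces; 16 have nonzero weight after conditioning:
  (X=0, W=0, Z=1, V=1, Y=2, U=1) weight 1/360
  (X=0, W=0, Z=1, V=2, Y=2, U=1) weight 1/240
  (X=0, W=0, Z=2, V=1, Y=1, U=1) weight 1/360
  (X=0, W=0, Z=2, V=2, Y=1, U=1) weight 1/480
  (X=0, W=1, Z=1, V=1, Y=2, U=1) weight 1/540
  (X=0, W=1, Z=1, V=2, Y=2, U=1) weight 1/360
  (X=0, W=1, Z=2, V=1, Y=1, U=1) weight 1/540
  (X=0, W=1, Z=2, V=2, Y=1, U=1) weight 1/720
  (X=1, W=0, Z=1, V=1, Y=2, U=0) weight 1/270
  … 7 more
Group by U:
  weight(U=0) = 17/432
  weight(U=1) = 17/864
Total weight = 17/432 + 17/864 = 17/288
P(U=0 | obs) = 17/432 / 17/288 = 2/3
P(U=1 | obs) = 17/864 / 17/288 = 1/3

P(U=0) = 2/3, P(U=1) = 1/3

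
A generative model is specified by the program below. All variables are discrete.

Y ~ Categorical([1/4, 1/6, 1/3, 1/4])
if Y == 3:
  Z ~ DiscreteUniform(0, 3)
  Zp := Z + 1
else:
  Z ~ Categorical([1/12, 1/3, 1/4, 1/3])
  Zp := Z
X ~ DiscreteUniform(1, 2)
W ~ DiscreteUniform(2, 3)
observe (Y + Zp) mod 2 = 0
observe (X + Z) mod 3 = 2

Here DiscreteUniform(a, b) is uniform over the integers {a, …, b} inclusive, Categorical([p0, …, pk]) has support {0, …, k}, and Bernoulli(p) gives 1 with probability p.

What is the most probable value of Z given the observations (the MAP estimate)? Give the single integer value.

argmax_v P(Z = v | obs) = 0

Enumerate traces; 10 have nonzero weight after conditioning:
  (Y=0, Z=0, X=2, W=2) weight 1/192
  (Y=0, Z=0, X=2, W=3) weight 1/192
  (Y=1, Z=1, X=1, W=2) weight 1/72
  (Y=1, Z=1, X=1, W=3) weight 1/72
  (Y=1, Z=3, X=2, W=2) weight 1/72
  (Y=1, Z=3, X=2, W=3) weight 1/72
  (Y=2, Z=0, X=2, W=2) weight 1/144
  (Y=2, Z=0, X=2, W=3) weight 1/144
  … 2 more
Group by Z:
  weight(Z=0) = 1/18
  weight(Z=1) = 1/36
  weight(Z=3) = 1/36
Total weight = 1/18 + 1/36 + 1/36 = 1/9
P(Z=0 | obs) = 1/18 / 1/9 = 1/2
P(Z=1 | obs) = 1/36 / 1/9 = 1/4
P(Z=3 | obs) = 1/36 / 1/9 = 1/4
argmax = 0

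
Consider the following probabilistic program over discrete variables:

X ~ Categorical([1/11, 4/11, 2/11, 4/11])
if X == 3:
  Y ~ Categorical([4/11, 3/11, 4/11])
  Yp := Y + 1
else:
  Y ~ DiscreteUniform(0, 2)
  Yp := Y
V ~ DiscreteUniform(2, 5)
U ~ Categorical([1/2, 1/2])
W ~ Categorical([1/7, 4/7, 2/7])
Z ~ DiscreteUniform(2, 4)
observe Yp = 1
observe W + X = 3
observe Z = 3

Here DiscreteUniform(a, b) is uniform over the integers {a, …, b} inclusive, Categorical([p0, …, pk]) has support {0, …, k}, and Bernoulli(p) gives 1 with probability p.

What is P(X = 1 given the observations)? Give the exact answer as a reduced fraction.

Enumerate traces; 24 have nonzero weight after conditioning:
  (X=1, Y=1, V=2, U=0, W=2, Z=3) weight 1/693
  (X=1, Y=1, V=2, U=1, W=2, Z=3) weight 1/693
  (X=1, Y=1, V=3, U=0, W=2, Z=3) weight 1/693
  (X=1, Y=1, V=3, U=1, W=2, Z=3) weight 1/693
  (X=1, Y=1, V=4, U=0, W=2, Z=3) weight 1/693
  (X=1, Y=1, V=4, U=1, W=2, Z=3) weight 1/693
  (X=1, Y=1, V=5, U=0, W=2, Z=3) weight 1/693
  (X=1, Y=1, V=5, U=1, W=2, Z=3) weight 1/693
  (X=2, Y=1, V=2, U=0, W=1, Z=3) weight 1/693
  (X=3, Y=0, V=2, U=0, W=0, Z=3) weight 2/2541
  … 14 more
Group by X:
  weight(X=1) = 8/693
  weight(X=2) = 8/693
  weight(X=3) = 16/2541
Total weight = 8/693 + 8/693 + 16/2541 = 32/1089
P(X=1 | obs) = 8/693 / 32/1089 = 11/28
P(X=2 | obs) = 8/693 / 32/1089 = 11/28
P(X=3 | obs) = 16/2541 / 32/1089 = 3/14

P(X = 1 | obs) = 11/28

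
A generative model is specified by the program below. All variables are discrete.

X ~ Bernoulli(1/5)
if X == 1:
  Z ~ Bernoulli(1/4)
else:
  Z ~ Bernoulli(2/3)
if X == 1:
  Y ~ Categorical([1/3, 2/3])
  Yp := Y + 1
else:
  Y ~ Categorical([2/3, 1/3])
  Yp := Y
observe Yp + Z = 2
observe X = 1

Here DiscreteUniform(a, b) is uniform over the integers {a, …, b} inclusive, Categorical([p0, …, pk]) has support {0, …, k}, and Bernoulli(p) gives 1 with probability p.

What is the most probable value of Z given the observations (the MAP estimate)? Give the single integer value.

argmax_v P(Z = v | obs) = 0

Enumerate traces; 2 have nonzero weight after conditioning:
  (X=1, Z=0, Y=1) weight 1/10
  (X=1, Z=1, Y=0) weight 1/60
Group by Z:
  weight(Z=0) = 1/10
  weight(Z=1) = 1/60
Total weight = 1/10 + 1/60 = 7/60
P(Z=0 | obs) = 1/10 / 7/60 = 6/7
P(Z=1 | obs) = 1/60 / 7/60 = 1/7
argmax = 0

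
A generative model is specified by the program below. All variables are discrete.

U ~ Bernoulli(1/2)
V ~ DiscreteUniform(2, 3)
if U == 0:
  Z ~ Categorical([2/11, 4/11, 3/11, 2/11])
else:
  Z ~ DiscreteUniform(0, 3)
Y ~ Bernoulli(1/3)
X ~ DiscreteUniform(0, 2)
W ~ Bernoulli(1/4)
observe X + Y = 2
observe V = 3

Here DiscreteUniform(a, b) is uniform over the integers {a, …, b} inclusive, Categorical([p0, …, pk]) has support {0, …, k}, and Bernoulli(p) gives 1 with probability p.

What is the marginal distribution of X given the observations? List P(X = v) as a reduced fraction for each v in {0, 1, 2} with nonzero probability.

P(X=1) = 1/3, P(X=2) = 2/3

Enumerate traces; 32 have nonzero weight after conditioning:
  (U=0, V=3, Z=0, Y=0, X=2, W=0) weight 1/132
  (U=0, V=3, Z=0, Y=0, X=2, W=1) weight 1/396
  (U=0, V=3, Z=0, Y=1, X=1, W=0) weight 1/264
  (U=0, V=3, Z=0, Y=1, X=1, W=1) weight 1/792
  (U=0, V=3, Z=1, Y=0, X=2, W=0) weight 1/66
  (U=0, V=3, Z=1, Y=0, X=2, W=1) weight 1/198
  (U=0, V=3, Z=1, Y=1, X=1, W=0) weight 1/132
  (U=0, V=3, Z=1, Y=1, X=1, W=1) weight 1/396
  … 24 more
Group by X:
  weight(X=1) = 1/18
  weight(X=2) = 1/9
Total weight = 1/18 + 1/9 = 1/6
P(X=1 | obs) = 1/18 / 1/6 = 1/3
P(X=2 | obs) = 1/9 / 1/6 = 2/3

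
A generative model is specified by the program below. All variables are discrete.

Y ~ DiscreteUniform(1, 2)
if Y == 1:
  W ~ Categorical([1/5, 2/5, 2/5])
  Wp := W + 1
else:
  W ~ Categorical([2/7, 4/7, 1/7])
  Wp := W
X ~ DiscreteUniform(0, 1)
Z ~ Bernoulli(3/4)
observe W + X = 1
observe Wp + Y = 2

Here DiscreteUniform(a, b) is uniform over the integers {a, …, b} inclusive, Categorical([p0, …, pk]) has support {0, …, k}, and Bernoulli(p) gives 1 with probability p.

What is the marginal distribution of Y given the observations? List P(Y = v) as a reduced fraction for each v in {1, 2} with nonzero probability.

Enumerate traces; 4 have nonzero weight after conditioning:
  (Y=1, W=0, X=1, Z=0) weight 1/80
  (Y=1, W=0, X=1, Z=1) weight 3/80
  (Y=2, W=0, X=1, Z=0) weight 1/56
  (Y=2, W=0, X=1, Z=1) weight 3/56
Group by Y:
  weight(Y=1) = 1/20
  weight(Y=2) = 1/14
Total weight = 1/20 + 1/14 = 17/140
P(Y=1 | obs) = 1/20 / 17/140 = 7/17
P(Y=2 | obs) = 1/14 / 17/140 = 10/17

P(Y=1) = 7/17, P(Y=2) = 10/17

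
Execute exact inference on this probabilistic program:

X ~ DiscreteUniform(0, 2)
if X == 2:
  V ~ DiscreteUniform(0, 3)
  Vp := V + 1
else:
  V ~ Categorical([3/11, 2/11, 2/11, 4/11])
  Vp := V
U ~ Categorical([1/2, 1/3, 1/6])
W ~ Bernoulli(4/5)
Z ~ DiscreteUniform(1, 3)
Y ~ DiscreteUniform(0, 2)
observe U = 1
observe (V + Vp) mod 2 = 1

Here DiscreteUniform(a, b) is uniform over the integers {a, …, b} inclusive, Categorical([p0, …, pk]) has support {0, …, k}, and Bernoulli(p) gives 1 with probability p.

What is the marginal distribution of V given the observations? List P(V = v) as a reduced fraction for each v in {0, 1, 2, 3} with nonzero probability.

P(V=0) = 1/4, P(V=1) = 1/4, P(V=2) = 1/4, P(V=3) = 1/4

Enumerate traces; 72 have nonzero weight after conditioning:
  (X=2, V=0, U=1, W=0, Z=1, Y=0) weight 1/1620
  (X=2, V=0, U=1, W=0, Z=1, Y=1) weight 1/1620
  (X=2, V=0, U=1, W=0, Z=1, Y=2) weight 1/1620
  (X=2, V=0, U=1, W=0, Z=2, Y=0) weight 1/1620
  (X=2, V=0, U=1, W=0, Z=2, Y=1) weight 1/1620
  (X=2, V=0, U=1, W=0, Z=2, Y=2) weight 1/1620
  (X=2, V=0, U=1, W=0, Z=3, Y=0) weight 1/1620
  (X=2, V=0, U=1, W=0, Z=3, Y=1) weight 1/1620
  (X=2, V=1, U=1, W=0, Z=1, Y=0) weight 1/1620
  (X=2, V=2, U=1, W=0, Z=1, Y=0) weight 1/1620
  … 62 more
Group by V:
  weight(V=0) = 1/36
  weight(V=1) = 1/36
  weight(V=2) = 1/36
  weight(V=3) = 1/36
Total weight = 1/36 + 1/36 + 1/36 + 1/36 = 1/9
P(V=0 | obs) = 1/36 / 1/9 = 1/4
P(V=1 | obs) = 1/36 / 1/9 = 1/4
P(V=2 | obs) = 1/36 / 1/9 = 1/4
P(V=3 | obs) = 1/36 / 1/9 = 1/4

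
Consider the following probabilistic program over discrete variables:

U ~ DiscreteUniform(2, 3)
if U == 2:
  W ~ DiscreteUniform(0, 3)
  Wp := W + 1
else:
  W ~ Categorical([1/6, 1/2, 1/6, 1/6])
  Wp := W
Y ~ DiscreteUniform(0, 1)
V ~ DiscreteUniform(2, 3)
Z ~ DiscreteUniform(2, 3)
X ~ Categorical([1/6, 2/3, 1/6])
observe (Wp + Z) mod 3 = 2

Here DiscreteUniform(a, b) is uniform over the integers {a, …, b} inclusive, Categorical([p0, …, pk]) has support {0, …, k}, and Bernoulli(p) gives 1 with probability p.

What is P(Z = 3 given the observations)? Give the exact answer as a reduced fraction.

P(Z = 3 | obs) = 5/12

Enumerate traces; 60 have nonzero weight after conditioning:
  (U=2, W=1, Y=0, V=2, Z=3, X=0) weight 1/384
  (U=2, W=1, Y=0, V=2, Z=3, X=1) weight 1/96
  (U=2, W=1, Y=0, V=2, Z=3, X=2) weight 1/384
  (U=2, W=1, Y=0, V=3, Z=3, X=0) weight 1/384
  (U=2, W=1, Y=0, V=3, Z=3, X=1) weight 1/96
  (U=2, W=1, Y=0, V=3, Z=3, X=2) weight 1/384
  (U=2, W=1, Y=1, V=2, Z=3, X=0) weight 1/384
  (U=2, W=1, Y=1, V=2, Z=3, X=1) weight 1/96
  (U=2, W=2, Y=0, V=2, Z=2, X=0) weight 1/384
  … 51 more
Group by Z:
  weight(Z=2) = 7/48
  weight(Z=3) = 5/48
Total weight = 7/48 + 5/48 = 1/4
P(Z=2 | obs) = 7/48 / 1/4 = 7/12
P(Z=3 | obs) = 5/48 / 1/4 = 5/12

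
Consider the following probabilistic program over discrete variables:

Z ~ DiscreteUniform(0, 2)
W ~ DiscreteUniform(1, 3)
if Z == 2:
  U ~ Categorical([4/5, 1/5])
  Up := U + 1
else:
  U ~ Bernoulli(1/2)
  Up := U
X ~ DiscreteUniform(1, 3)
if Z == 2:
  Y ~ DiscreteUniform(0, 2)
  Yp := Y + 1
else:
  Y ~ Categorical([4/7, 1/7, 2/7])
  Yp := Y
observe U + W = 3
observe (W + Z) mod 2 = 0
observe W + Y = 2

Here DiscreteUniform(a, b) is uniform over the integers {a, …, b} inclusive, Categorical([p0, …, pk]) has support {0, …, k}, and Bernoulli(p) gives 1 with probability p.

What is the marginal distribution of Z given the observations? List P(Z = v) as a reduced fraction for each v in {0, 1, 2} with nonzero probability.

Enumerate traces; 6 have nonzero weight after conditioning:
  (Z=0, W=2, U=1, X=1, Y=0) weight 2/189
  (Z=0, W=2, U=1, X=2, Y=0) weight 2/189
  (Z=0, W=2, U=1, X=3, Y=0) weight 2/189
  (Z=2, W=2, U=1, X=1, Y=0) weight 1/405
  (Z=2, W=2, U=1, X=2, Y=0) weight 1/405
  (Z=2, W=2, U=1, X=3, Y=0) weight 1/405
Group by Z:
  weight(Z=0) = 2/63
  weight(Z=2) = 1/135
Total weight = 2/63 + 1/135 = 37/945
P(Z=0 | obs) = 2/63 / 37/945 = 30/37
P(Z=2 | obs) = 1/135 / 37/945 = 7/37

P(Z=0) = 30/37, P(Z=2) = 7/37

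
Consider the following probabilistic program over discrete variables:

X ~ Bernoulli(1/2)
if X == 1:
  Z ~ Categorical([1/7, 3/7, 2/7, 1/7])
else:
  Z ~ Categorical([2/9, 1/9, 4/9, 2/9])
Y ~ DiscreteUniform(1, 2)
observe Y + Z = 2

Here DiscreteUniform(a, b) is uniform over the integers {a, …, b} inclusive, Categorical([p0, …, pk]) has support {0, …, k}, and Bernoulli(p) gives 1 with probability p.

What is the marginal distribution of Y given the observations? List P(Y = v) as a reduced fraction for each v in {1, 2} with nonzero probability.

Enumerate traces; 4 have nonzero weight after conditioning:
  (X=0, Z=0, Y=2) weight 1/18
  (X=0, Z=1, Y=1) weight 1/36
  (X=1, Z=0, Y=2) weight 1/28
  (X=1, Z=1, Y=1) weight 3/28
Group by Y:
  weight(Y=1) = 17/126
  weight(Y=2) = 23/252
Total weight = 17/126 + 23/252 = 19/84
P(Y=1 | obs) = 17/126 / 19/84 = 34/57
P(Y=2 | obs) = 23/252 / 19/84 = 23/57

P(Y=1) = 34/57, P(Y=2) = 23/57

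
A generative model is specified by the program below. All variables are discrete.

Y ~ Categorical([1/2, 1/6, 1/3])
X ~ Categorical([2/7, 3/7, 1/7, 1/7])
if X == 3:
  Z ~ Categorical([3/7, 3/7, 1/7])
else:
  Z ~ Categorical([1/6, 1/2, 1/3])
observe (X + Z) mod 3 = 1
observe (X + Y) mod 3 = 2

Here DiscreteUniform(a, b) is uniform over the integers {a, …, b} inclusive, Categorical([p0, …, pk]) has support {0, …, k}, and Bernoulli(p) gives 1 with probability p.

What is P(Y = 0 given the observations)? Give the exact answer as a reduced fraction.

P(Y = 0 | obs) = 14/61

Enumerate traces; 4 have nonzero weight after conditioning:
  (Y=0, X=2, Z=2) weight 1/42
  (Y=1, X=1, Z=0) weight 1/84
  (Y=2, X=0, Z=1) weight 1/21
  (Y=2, X=3, Z=1) weight 1/49
Group by Y:
  weight(Y=0) = 1/42
  weight(Y=1) = 1/84
  weight(Y=2) = 10/147
Total weight = 1/42 + 1/84 + 10/147 = 61/588
P(Y=0 | obs) = 1/42 / 61/588 = 14/61
P(Y=1 | obs) = 1/84 / 61/588 = 7/61
P(Y=2 | obs) = 10/147 / 61/588 = 40/61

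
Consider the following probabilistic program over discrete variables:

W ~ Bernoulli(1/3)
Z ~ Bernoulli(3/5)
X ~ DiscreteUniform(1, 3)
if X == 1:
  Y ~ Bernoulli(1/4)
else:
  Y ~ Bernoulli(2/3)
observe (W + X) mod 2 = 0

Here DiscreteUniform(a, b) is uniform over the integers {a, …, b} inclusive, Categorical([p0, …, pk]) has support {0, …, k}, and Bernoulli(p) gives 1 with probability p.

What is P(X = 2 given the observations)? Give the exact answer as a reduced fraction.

P(X = 2 | obs) = 1/2

Enumerate traces; 12 have nonzero weight after conditioning:
  (W=0, Z=0, X=2, Y=0) weight 4/135
  (W=0, Z=0, X=2, Y=1) weight 8/135
  (W=0, Z=1, X=2, Y=0) weight 2/45
  (W=0, Z=1, X=2, Y=1) weight 4/45
  (W=1, Z=0, X=1, Y=0) weight 1/30
  (W=1, Z=0, X=1, Y=1) weight 1/90
  (W=1, Z=0, X=3, Y=0) weight 2/135
  (W=1, Z=0, X=3, Y=1) weight 4/135
  … 4 more
Group by X:
  weight(X=1) = 1/9
  weight(X=2) = 2/9
  weight(X=3) = 1/9
Total weight = 1/9 + 2/9 + 1/9 = 4/9
P(X=1 | obs) = 1/9 / 4/9 = 1/4
P(X=2 | obs) = 2/9 / 4/9 = 1/2
P(X=3 | obs) = 1/9 / 4/9 = 1/4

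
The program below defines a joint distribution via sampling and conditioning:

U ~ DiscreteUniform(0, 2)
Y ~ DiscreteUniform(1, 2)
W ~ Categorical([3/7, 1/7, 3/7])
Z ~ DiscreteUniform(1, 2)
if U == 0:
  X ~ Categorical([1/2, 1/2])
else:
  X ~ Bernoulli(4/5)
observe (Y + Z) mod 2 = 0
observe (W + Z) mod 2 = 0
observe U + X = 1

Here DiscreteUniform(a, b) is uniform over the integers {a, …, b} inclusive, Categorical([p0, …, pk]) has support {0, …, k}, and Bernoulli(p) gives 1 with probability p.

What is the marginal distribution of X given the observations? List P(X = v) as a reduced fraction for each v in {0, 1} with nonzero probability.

Enumerate traces; 6 have nonzero weight after conditioning:
  (U=0, Y=1, W=1, Z=1, X=1) weight 1/168
  (U=0, Y=2, W=0, Z=2, X=1) weight 1/56
  (U=0, Y=2, W=2, Z=2, X=1) weight 1/56
  (U=1, Y=1, W=1, Z=1, X=0) weight 1/420
  (U=1, Y=2, W=0, Z=2, X=0) weight 1/140
  (U=1, Y=2, W=2, Z=2, X=0) weight 1/140
Group by X:
  weight(X=0) = 1/60
  weight(X=1) = 1/24
Total weight = 1/60 + 1/24 = 7/120
P(X=0 | obs) = 1/60 / 7/120 = 2/7
P(X=1 | obs) = 1/24 / 7/120 = 5/7

P(X=0) = 2/7, P(X=1) = 5/7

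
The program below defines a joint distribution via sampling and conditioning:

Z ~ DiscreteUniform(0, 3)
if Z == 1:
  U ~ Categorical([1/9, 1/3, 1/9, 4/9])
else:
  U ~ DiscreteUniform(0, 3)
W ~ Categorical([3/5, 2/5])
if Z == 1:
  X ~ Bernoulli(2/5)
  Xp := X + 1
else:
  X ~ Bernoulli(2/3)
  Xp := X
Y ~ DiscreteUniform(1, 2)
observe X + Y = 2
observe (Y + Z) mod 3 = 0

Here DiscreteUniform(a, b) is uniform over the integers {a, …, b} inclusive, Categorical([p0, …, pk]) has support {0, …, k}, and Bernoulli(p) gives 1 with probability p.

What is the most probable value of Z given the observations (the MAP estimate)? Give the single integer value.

Enumerate traces; 16 have nonzero weight after conditioning:
  (Z=1, U=0, W=0, X=0, Y=2) weight 1/200
  (Z=1, U=0, W=1, X=0, Y=2) weight 1/300
  (Z=1, U=1, W=0, X=0, Y=2) weight 3/200
  (Z=1, U=1, W=1, X=0, Y=2) weight 1/100
  (Z=1, U=2, W=0, X=0, Y=2) weight 1/200
  (Z=1, U=2, W=1, X=0, Y=2) weight 1/300
  (Z=1, U=3, W=0, X=0, Y=2) weight 1/50
  (Z=1, U=3, W=1, X=0, Y=2) weight 1/75
  (Z=2, U=0, W=0, X=1, Y=1) weight 1/80
  … 7 more
Group by Z:
  weight(Z=1) = 3/40
  weight(Z=2) = 1/12
Total weight = 3/40 + 1/12 = 19/120
P(Z=1 | obs) = 3/40 / 19/120 = 9/19
P(Z=2 | obs) = 1/12 / 19/120 = 10/19
argmax = 2

argmax_v P(Z = v | obs) = 2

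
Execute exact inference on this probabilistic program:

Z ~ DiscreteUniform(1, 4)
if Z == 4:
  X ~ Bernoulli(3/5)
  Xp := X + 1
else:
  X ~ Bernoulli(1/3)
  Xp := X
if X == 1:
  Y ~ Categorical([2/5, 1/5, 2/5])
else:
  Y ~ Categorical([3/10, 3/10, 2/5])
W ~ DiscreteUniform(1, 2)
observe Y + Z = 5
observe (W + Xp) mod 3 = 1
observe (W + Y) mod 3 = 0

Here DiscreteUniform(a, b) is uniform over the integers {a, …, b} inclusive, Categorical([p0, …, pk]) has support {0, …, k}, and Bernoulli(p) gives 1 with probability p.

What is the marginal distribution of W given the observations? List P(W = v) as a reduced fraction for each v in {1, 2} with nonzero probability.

P(W=1) = 20/29, P(W=2) = 9/29

Enumerate traces; 2 have nonzero weight after conditioning:
  (Z=3, X=0, Y=2, W=1) weight 1/30
  (Z=4, X=1, Y=1, W=2) weight 3/200
Group by W:
  weight(W=1) = 1/30
  weight(W=2) = 3/200
Total weight = 1/30 + 3/200 = 29/600
P(W=1 | obs) = 1/30 / 29/600 = 20/29
P(W=2 | obs) = 3/200 / 29/600 = 9/29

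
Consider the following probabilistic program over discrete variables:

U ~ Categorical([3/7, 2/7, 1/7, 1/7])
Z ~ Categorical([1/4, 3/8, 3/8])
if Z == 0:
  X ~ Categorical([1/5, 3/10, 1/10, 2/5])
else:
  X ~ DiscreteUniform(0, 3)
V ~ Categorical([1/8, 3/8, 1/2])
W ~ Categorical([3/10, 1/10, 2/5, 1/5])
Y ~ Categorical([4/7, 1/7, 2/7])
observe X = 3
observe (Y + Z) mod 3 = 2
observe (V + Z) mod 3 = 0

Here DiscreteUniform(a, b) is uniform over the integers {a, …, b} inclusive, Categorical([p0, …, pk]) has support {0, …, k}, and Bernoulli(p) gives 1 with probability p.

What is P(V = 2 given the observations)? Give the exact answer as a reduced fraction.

Enumerate traces; 48 have nonzero weight after conditioning:
  (U=0, Z=0, X=3, V=0, W=0, Y=2) weight 9/19600
  (U=0, Z=0, X=3, V=0, W=1, Y=2) weight 3/19600
  (U=0, Z=0, X=3, V=0, W=2, Y=2) weight 3/4900
  (U=0, Z=0, X=3, V=0, W=3, Y=2) weight 3/9800
  (U=0, Z=1, X=3, V=2, W=0, Y=1) weight 27/31360
  (U=0, Z=1, X=3, V=2, W=1, Y=1) weight 9/31360
  (U=0, Z=1, X=3, V=2, W=2, Y=1) weight 9/7840
  (U=0, Z=1, X=3, V=2, W=3, Y=1) weight 9/15680
  (U=0, Z=2, X=3, V=1, W=0, Y=0) weight 81/31360
  … 39 more
Group by V:
  weight(V=0) = 1/280
  weight(V=1) = 9/448
  weight(V=2) = 3/448
Total weight = 1/280 + 9/448 + 3/448 = 17/560
P(V=0 | obs) = 1/280 / 17/560 = 2/17
P(V=1 | obs) = 9/448 / 17/560 = 45/68
P(V=2 | obs) = 3/448 / 17/560 = 15/68

P(V = 2 | obs) = 15/68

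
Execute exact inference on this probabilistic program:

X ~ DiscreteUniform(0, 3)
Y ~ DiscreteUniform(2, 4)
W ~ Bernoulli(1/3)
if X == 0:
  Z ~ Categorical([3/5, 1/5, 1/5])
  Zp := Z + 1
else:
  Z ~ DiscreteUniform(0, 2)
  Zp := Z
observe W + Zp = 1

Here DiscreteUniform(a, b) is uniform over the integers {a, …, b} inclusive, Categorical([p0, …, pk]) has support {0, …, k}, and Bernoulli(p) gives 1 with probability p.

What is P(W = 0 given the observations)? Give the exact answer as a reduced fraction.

P(W = 0 | obs) = 16/21

Enumerate traces; 21 have nonzero weight after conditioning:
  (X=0, Y=2, W=0, Z=0) weight 1/30
  (X=0, Y=3, W=0, Z=0) weight 1/30
  (X=0, Y=4, W=0, Z=0) weight 1/30
  (X=1, Y=2, W=0, Z=1) weight 1/54
  (X=1, Y=2, W=1, Z=0) weight 1/108
  (X=1, Y=3, W=0, Z=1) weight 1/54
  (X=1, Y=3, W=1, Z=0) weight 1/108
  (X=1, Y=4, W=0, Z=1) weight 1/54
  … 13 more
Group by W:
  weight(W=0) = 4/15
  weight(W=1) = 1/12
Total weight = 4/15 + 1/12 = 7/20
P(W=0 | obs) = 4/15 / 7/20 = 16/21
P(W=1 | obs) = 1/12 / 7/20 = 5/21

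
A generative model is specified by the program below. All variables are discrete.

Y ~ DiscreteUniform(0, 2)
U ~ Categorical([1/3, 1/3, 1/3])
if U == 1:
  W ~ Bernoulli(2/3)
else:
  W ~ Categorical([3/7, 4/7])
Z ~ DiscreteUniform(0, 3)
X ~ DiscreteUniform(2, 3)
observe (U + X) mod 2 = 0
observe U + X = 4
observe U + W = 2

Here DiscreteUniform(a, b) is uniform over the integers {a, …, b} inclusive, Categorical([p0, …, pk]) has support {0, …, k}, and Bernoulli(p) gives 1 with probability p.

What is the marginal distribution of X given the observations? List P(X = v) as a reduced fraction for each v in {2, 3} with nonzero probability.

P(X=2) = 9/23, P(X=3) = 14/23

Enumerate traces; 24 have nonzero weight after conditioning:
  (Y=0, U=1, W=1, Z=0, X=3) weight 1/108
  (Y=0, U=1, W=1, Z=1, X=3) weight 1/108
  (Y=0, U=1, W=1, Z=2, X=3) weight 1/108
  (Y=0, U=1, W=1, Z=3, X=3) weight 1/108
  (Y=0, U=2, W=0, Z=0, X=2) weight 1/168
  (Y=0, U=2, W=0, Z=1, X=2) weight 1/168
  (Y=0, U=2, W=0, Z=2, X=2) weight 1/168
  (Y=0, U=2, W=0, Z=3, X=2) weight 1/168
  … 16 more
Group by X:
  weight(X=2) = 1/14
  weight(X=3) = 1/9
Total weight = 1/14 + 1/9 = 23/126
P(X=2 | obs) = 1/14 / 23/126 = 9/23
P(X=3 | obs) = 1/9 / 23/126 = 14/23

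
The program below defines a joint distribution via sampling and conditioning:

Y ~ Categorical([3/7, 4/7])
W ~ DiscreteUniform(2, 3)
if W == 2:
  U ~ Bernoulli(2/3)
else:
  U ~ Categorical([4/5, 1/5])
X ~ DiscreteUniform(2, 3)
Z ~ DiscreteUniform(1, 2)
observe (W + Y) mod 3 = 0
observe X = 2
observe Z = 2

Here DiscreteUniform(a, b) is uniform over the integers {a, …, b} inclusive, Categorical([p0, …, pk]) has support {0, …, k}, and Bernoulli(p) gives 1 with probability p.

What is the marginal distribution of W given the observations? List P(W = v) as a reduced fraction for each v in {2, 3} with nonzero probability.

P(W=2) = 4/7, P(W=3) = 3/7

Enumerate traces; 4 have nonzero weight after conditioning:
  (Y=0, W=3, U=0, X=2, Z=2) weight 3/70
  (Y=0, W=3, U=1, X=2, Z=2) weight 3/280
  (Y=1, W=2, U=0, X=2, Z=2) weight 1/42
  (Y=1, W=2, U=1, X=2, Z=2) weight 1/21
Group by W:
  weight(W=2) = 1/14
  weight(W=3) = 3/56
Total weight = 1/14 + 3/56 = 1/8
P(W=2 | obs) = 1/14 / 1/8 = 4/7
P(W=3 | obs) = 3/56 / 1/8 = 3/7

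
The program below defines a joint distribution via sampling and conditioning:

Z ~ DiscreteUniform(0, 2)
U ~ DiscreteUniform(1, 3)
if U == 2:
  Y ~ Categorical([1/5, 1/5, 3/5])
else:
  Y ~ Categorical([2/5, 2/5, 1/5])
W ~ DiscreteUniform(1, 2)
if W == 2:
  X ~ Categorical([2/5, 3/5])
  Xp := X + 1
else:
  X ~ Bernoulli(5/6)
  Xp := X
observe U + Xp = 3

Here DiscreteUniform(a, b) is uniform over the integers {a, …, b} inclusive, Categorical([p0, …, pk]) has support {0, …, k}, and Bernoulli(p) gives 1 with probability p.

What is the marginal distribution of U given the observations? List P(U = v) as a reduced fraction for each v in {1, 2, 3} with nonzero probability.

Enumerate traces; 36 have nonzero weight after conditioning:
  (Z=0, U=1, Y=0, W=2, X=1) weight 1/75
  (Z=0, U=1, Y=1, W=2, X=1) weight 1/75
  (Z=0, U=1, Y=2, W=2, X=1) weight 1/150
  (Z=0, U=2, Y=0, W=1, X=1) weight 1/108
  (Z=0, U=2, Y=0, W=2, X=0) weight 1/225
  (Z=0, U=2, Y=1, W=1, X=1) weight 1/108
  (Z=0, U=2, Y=1, W=2, X=0) weight 1/225
  (Z=0, U=2, Y=2, W=1, X=1) weight 1/36
  (Z=0, U=3, Y=0, W=1, X=0) weight 1/270
  … 27 more
Group by U:
  weight(U=1) = 1/10
  weight(U=2) = 37/180
  weight(U=3) = 1/36
Total weight = 1/10 + 37/180 + 1/36 = 1/3
P(U=1 | obs) = 1/10 / 1/3 = 3/10
P(U=2 | obs) = 37/180 / 1/3 = 37/60
P(U=3 | obs) = 1/36 / 1/3 = 1/12

P(U=1) = 3/10, P(U=2) = 37/60, P(U=3) = 1/12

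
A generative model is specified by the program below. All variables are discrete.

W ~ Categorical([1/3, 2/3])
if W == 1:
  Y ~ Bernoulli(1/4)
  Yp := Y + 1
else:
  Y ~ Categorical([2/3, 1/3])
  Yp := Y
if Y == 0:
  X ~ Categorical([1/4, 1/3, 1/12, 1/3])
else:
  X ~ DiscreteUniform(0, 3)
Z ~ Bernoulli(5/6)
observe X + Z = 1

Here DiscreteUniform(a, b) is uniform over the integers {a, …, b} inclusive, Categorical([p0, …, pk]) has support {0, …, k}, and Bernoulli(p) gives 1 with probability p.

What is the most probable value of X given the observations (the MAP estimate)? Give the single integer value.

argmax_v P(X = v | obs) = 0

Enumerate traces; 8 have nonzero weight after conditioning:
  (W=0, Y=0, X=0, Z=1) weight 5/108
  (W=0, Y=0, X=1, Z=0) weight 1/81
  (W=0, Y=1, X=0, Z=1) weight 5/216
  (W=0, Y=1, X=1, Z=0) weight 1/216
  (W=1, Y=0, X=0, Z=1) weight 5/48
  (W=1, Y=0, X=1, Z=0) weight 1/36
  (W=1, Y=1, X=0, Z=1) weight 5/144
  (W=1, Y=1, X=1, Z=0) weight 1/144
Group by X:
  weight(X=0) = 5/24
  weight(X=1) = 67/1296
Total weight = 5/24 + 67/1296 = 337/1296
P(X=0 | obs) = 5/24 / 337/1296 = 270/337
P(X=1 | obs) = 67/1296 / 337/1296 = 67/337
argmax = 0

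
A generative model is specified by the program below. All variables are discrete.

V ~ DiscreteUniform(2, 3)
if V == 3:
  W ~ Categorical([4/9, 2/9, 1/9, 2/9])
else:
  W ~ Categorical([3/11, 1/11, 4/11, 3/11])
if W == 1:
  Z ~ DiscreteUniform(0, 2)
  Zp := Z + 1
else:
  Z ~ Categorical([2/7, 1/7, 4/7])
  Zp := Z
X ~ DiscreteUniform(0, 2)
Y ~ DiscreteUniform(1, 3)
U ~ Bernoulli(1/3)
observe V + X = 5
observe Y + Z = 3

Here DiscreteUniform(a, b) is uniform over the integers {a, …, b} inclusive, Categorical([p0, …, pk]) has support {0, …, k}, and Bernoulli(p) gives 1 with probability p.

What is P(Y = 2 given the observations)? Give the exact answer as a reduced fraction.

P(Y = 2 | obs) = 5/27

Enumerate traces; 24 have nonzero weight after conditioning:
  (V=3, W=0, Z=0, X=2, Y=3, U=0) weight 8/1701
  (V=3, W=0, Z=0, X=2, Y=3, U=1) weight 4/1701
  (V=3, W=0, Z=1, X=2, Y=2, U=0) weight 4/1701
  (V=3, W=0, Z=1, X=2, Y=2, U=1) weight 2/1701
  (V=3, W=0, Z=2, X=2, Y=1, U=0) weight 16/1701
  (V=3, W=0, Z=2, X=2, Y=1, U=1) weight 8/1701
  (V=3, W=1, Z=0, X=2, Y=3, U=0) weight 2/729
  (V=3, W=1, Z=0, X=2, Y=3, U=1) weight 1/729
  … 16 more
Group by Y:
  weight(Y=1) = 7/243
  weight(Y=2) = 5/486
  weight(Y=3) = 4/243
Total weight = 7/243 + 5/486 + 4/243 = 1/18
P(Y=1 | obs) = 7/243 / 1/18 = 14/27
P(Y=2 | obs) = 5/486 / 1/18 = 5/27
P(Y=3 | obs) = 4/243 / 1/18 = 8/27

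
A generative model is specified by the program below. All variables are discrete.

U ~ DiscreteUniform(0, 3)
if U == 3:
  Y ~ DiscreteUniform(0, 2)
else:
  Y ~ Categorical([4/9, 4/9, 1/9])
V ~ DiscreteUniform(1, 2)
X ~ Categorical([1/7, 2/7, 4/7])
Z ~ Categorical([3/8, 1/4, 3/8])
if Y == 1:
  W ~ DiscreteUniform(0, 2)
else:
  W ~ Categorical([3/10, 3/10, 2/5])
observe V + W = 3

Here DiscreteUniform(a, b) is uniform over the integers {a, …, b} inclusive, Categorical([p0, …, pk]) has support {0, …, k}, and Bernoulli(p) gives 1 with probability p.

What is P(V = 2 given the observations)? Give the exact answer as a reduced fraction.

P(V = 2 | obs) = 113/247

Enumerate traces; 216 have nonzero weight after conditioning:
  (U=0, Y=0, V=1, X=0, Z=0, W=2) weight 1/840
  (U=0, Y=0, V=1, X=0, Z=1, W=2) weight 1/1260
  (U=0, Y=0, V=1, X=0, Z=2, W=2) weight 1/840
  (U=0, Y=0, V=1, X=1, Z=0, W=2) weight 1/420
  (U=0, Y=0, V=1, X=1, Z=1, W=2) weight 1/630
  (U=0, Y=0, V=1, X=1, Z=2, W=2) weight 1/420
  (U=0, Y=0, V=1, X=2, Z=0, W=2) weight 1/210
  (U=0, Y=0, V=1, X=2, Z=1, W=2) weight 1/315
  (U=0, Y=0, V=2, X=0, Z=0, W=1) weight 1/1120
  … 207 more
Group by V:
  weight(V=1) = 67/360
  weight(V=2) = 113/720
Total weight = 67/360 + 113/720 = 247/720
P(V=1 | obs) = 67/360 / 247/720 = 134/247
P(V=2 | obs) = 113/720 / 247/720 = 113/247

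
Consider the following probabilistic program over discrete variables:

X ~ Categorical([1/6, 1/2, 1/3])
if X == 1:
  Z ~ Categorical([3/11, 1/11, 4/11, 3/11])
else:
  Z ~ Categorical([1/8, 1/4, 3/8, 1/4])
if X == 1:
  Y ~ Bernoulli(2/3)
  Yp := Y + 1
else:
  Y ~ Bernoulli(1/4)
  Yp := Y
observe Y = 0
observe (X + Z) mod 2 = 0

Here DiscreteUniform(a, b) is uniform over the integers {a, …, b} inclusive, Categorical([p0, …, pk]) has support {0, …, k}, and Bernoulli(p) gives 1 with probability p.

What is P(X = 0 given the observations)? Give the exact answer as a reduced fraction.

P(X = 0 | obs) = 33/131

Enumerate traces; 6 have nonzero weight after conditioning:
  (X=0, Z=0, Y=0) weight 1/64
  (X=0, Z=2, Y=0) weight 3/64
  (X=1, Z=1, Y=0) weight 1/66
  (X=1, Z=3, Y=0) weight 1/22
  (X=2, Z=0, Y=0) weight 1/32
  (X=2, Z=2, Y=0) weight 3/32
Group by X:
  weight(X=0) = 1/16
  weight(X=1) = 2/33
  weight(X=2) = 1/8
Total weight = 1/16 + 2/33 + 1/8 = 131/528
P(X=0 | obs) = 1/16 / 131/528 = 33/131
P(X=1 | obs) = 2/33 / 131/528 = 32/131
P(X=2 | obs) = 1/8 / 131/528 = 66/131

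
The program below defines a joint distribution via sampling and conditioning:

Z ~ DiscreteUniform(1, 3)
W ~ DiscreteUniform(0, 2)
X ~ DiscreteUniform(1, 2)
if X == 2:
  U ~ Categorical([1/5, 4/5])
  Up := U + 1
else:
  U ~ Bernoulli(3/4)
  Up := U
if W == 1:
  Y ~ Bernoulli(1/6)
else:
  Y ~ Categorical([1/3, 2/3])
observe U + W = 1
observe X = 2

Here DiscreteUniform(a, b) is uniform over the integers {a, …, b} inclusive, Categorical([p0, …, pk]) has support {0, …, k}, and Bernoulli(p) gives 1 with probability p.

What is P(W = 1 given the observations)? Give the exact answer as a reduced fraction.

P(W = 1 | obs) = 1/5

Enumerate traces; 12 have nonzero weight after conditioning:
  (Z=1, W=0, X=2, U=1, Y=0) weight 2/135
  (Z=1, W=0, X=2, U=1, Y=1) weight 4/135
  (Z=1, W=1, X=2, U=0, Y=0) weight 1/108
  (Z=1, W=1, X=2, U=0, Y=1) weight 1/540
  (Z=2, W=0, X=2, U=1, Y=0) weight 2/135
  (Z=2, W=0, X=2, U=1, Y=1) weight 4/135
  (Z=2, W=1, X=2, U=0, Y=0) weight 1/108
  (Z=2, W=1, X=2, U=0, Y=1) weight 1/540
  … 4 more
Group by W:
  weight(W=0) = 2/15
  weight(W=1) = 1/30
Total weight = 2/15 + 1/30 = 1/6
P(W=0 | obs) = 2/15 / 1/6 = 4/5
P(W=1 | obs) = 1/30 / 1/6 = 1/5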